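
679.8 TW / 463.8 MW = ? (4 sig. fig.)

1466000

(679.8 × 10¹²) / (463.8 × 10⁶) = 1.4657 × 10⁶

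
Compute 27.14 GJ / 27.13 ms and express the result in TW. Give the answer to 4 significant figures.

1.000 TW

(27.14e9) / (27.13e-3) = 1.00037e12 W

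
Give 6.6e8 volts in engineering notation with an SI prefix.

660 megavolts

= 660e6 volts; 1e6 is mega.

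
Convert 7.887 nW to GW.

0.000000000000000007887 GW

nano = 10^-9, giga = 10^9; factor is 10^-18.
7.887 × 10^-18 = 0.000000000000000007887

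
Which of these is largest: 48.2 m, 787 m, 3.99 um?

48.2 m = 48.2 m
787 m = 787 m
3.99 um = 0.00000399 m

787 m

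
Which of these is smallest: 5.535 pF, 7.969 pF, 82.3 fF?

82.3 fF

5.535 pF = 0.000000000005535 F
7.969 pF = 0.000000000007969 F
82.3 fF = 0.0000000000000823 F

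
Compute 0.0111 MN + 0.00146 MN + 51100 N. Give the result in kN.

In kN:
  0.0111 MN = 0.0111 × 10^3 kN = 11.1
  0.00146 MN = 0.00146 × 10^3 kN = 1.46
  51100 N = 51100 × 10^-3 kN = 51.1
Sum: 11.1 + 1.46 + 51.1 = 63.66

63.66 kN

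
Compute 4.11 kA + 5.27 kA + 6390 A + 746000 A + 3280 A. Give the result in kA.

In kA:
  4.11 kA → 4.11
  5.27 kA → 5.27
  6390 A = 6390e-3 kA = 6.39
  746000 A = 746000e-3 kA = 746
  3280 A = 3280e-3 kA = 3.28
Sum: 4.11 + 5.27 + 6.39 + 746 + 3.28 = 765.05

765.05 kA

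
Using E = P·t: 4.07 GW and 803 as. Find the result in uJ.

3.26821 uJ

4.07 × 10^9 × 803 × 10^-18 = 3268.21 × 10^-9 J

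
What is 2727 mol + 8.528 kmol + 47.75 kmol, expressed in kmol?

In kmol:
  2727 mol = 2727 × 10⁻³ kmol = 2.727
  8.528 kmol → 8.528
  47.75 kmol → 47.75
Sum: 2.727 + 8.528 + 47.75 = 59.005

59.005 kmol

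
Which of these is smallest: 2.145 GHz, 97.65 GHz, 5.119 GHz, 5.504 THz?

2.145 GHz = 2145000000 Hz
97.65 GHz = 97650000000 Hz
5.119 GHz = 5119000000 Hz
5.504 THz = 5504000000000 Hz

2.145 GHz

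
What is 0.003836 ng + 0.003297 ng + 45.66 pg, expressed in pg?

52.793 pg

In pg:
  0.003836 ng = 0.003836 × 10^3 pg = 3.836
  0.003297 ng = 0.003297 × 10^3 pg = 3.297
  45.66 pg → 45.66
Sum: 3.836 + 3.297 + 45.66 = 52.793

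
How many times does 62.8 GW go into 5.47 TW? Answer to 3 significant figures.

(5.47e12) / (62.8e9) = 0.0871e3

87.1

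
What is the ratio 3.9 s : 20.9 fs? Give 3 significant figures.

(3.9) / (20.9 × 10⁻¹⁵) = 0.1866 × 10¹⁵

187000000000000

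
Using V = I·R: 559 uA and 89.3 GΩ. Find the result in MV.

559e-6 × 89.3e9 = 49918.7e3 V

49.9187 MV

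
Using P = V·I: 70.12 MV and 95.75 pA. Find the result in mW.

6.71399 mW

70.12 × 10⁶ × 95.75 × 10⁻¹² = 6713.99 × 10⁻⁶ W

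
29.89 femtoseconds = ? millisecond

0.00000000002989 milliseconds

femto = 10⁻¹⁵, milli = 10⁻³; factor is 10⁻¹².
29.89 × 10⁻¹² = 0.00000000002989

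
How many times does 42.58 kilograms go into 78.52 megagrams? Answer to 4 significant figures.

1844

(78.52 × 10^6) / (42.58 × 10^3) = 1.8441 × 10^3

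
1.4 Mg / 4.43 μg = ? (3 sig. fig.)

316000000000

(1.4e6) / (4.43e-6) = 0.316e12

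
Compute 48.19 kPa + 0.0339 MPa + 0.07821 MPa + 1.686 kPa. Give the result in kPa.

In kPa:
  48.19 kPa → 48.19
  0.0339 MPa = 0.0339 × 10^3 kPa = 33.9
  0.07821 MPa = 0.07821 × 10^3 kPa = 78.21
  1.686 kPa → 1.686
Sum: 48.19 + 33.9 + 78.21 + 1.686 = 161.986

161.986 kPa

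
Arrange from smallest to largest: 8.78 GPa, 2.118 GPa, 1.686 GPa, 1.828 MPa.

8.78 GPa = 8780000000 Pa
2.118 GPa = 2118000000 Pa
1.686 GPa = 1686000000 Pa
1.828 MPa = 1828000 Pa

1.828 MPa < 1.686 GPa < 2.118 GPa < 8.78 GPa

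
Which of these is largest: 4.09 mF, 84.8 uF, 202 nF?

4.09 mF = 0.00409 F
84.8 uF = 0.0000848 F
202 nF = 0.000000202 F

4.09 mF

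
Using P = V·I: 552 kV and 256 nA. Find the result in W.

552e3 × 256e-9 = 141312e-6 W

0.141312 W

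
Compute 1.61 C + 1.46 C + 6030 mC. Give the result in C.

9.1 C

In C:
  1.61 C → 1.61
  1.46 C → 1.46
  6030 mC = 6030e-3 C = 6.03
Sum: 1.61 + 1.46 + 6.03 = 9.1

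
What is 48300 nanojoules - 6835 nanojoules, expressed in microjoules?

41.465 microjoules

In microjoules:
  48300 nanojoules = 48300e-3 microjoules = 48.3
  6835 nanojoules = 6835e-3 microjoules = 6.835
Difference: 48.3 - 6.835 = 41.465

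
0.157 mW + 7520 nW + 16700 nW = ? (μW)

181.22 μW

In μW:
  0.157 mW = 0.157e3 μW = 157
  7520 nW = 7520e-3 μW = 7.52
  16700 nW = 16700e-3 μW = 16.7
Sum: 157 + 7.52 + 16.7 = 181.22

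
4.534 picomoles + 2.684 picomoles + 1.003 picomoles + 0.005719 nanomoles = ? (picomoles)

In picomoles:
  4.534 picomoles → 4.534
  2.684 picomoles → 2.684
  1.003 picomoles → 1.003
  0.005719 nanomoles = 0.005719 × 10^3 picomoles = 5.719
Sum: 4.534 + 2.684 + 1.003 + 5.719 = 13.94

13.94 picomoles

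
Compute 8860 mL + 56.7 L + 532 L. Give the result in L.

In L:
  8860 mL = 8860 × 10^-3 L = 8.86
  56.7 L → 56.7
  532 L → 532
Sum: 8.86 + 56.7 + 532 = 597.56

597.56 L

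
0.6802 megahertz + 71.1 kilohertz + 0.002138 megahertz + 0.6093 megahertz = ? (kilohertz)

In kilohertz:
  0.6802 megahertz = 0.6802 × 10^3 kilohertz = 680.2
  71.1 kilohertz → 71.1
  0.002138 megahertz = 0.002138 × 10^3 kilohertz = 2.138
  0.6093 megahertz = 0.6093 × 10^3 kilohertz = 609.3
Sum: 680.2 + 71.1 + 2.138 + 609.3 = 1362.738

1362.738 kilohertz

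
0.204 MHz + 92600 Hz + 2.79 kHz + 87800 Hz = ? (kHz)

In kHz:
  0.204 MHz = 0.204 × 10³ kHz = 204
  92600 Hz = 92600 × 10⁻³ kHz = 92.6
  2.79 kHz → 2.79
  87800 Hz = 87800 × 10⁻³ kHz = 87.8
Sum: 204 + 92.6 + 2.79 + 87.8 = 387.19

387.19 kHz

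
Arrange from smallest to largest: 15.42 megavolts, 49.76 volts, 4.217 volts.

4.217 volts < 49.76 volts < 15.42 megavolts

15.42 megavolts = 15420000 volts
49.76 volts = 49.76 volts
4.217 volts = 4.217 volts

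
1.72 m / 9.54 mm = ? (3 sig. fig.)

(1.72) / (9.54 × 10⁻³) = 0.1803 × 10³

180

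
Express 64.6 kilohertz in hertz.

kilo = 10^3, (no prefix) = 10^0; factor is 10^3.
64.6 × 10^3 = 64600

64600 hertz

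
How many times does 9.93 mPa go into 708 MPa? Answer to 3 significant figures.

71300000000

(708 × 10⁶) / (9.93 × 10⁻³) = 71.3 × 10⁹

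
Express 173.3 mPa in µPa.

173300 µPa

milli = 1e-3, micro = 1e-6; factor is 1e3.
173.3 × 1e3 = 173300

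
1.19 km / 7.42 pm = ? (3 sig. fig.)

160000000000000

(1.19 × 10³) / (7.42 × 10⁻¹²) = 0.1604 × 10¹⁵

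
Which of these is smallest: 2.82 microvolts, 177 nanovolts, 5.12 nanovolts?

5.12 nanovolts

2.82 microvolts = 0.00000282 volts
177 nanovolts = 0.000000177 volts
5.12 nanovolts = 0.00000000512 volts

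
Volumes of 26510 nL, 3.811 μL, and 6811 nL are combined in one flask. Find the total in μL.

37.132 μL

In μL:
  26510 nL = 26510e-3 μL = 26.51
  3.811 μL → 3.811
  6811 nL = 6811e-3 μL = 6.811
Sum: 26.51 + 3.811 + 6.811 = 37.132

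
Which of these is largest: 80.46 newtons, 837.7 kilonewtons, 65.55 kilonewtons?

837.7 kilonewtons

80.46 newtons = 80.46 newtons
837.7 kilonewtons = 837700 newtons
65.55 kilonewtons = 65550 newtons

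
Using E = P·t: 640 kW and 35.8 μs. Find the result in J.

22.912 J

640 × 10³ × 35.8 × 10⁻⁶ = 22912 × 10⁻³ J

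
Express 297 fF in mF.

femto = 10^-15, milli = 10^-3; factor is 10^-12.
297 × 10^-12 = 0.000000000297

0.000000000297 mF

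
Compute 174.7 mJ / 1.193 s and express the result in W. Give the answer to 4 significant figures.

0.1464 W

(174.7 × 10⁻³) / (1.193) = 146.438 × 10⁻³ W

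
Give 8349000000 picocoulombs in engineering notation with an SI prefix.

8.349 millicoulombs

= 8.349 × 10⁻³ coulombs; 10⁻³ is milli.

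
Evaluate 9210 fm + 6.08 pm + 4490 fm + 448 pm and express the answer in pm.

In pm:
  9210 fm = 9210 × 10^-3 pm = 9.21
  6.08 pm → 6.08
  4490 fm = 4490 × 10^-3 pm = 4.49
  448 pm → 448
Sum: 9.21 + 6.08 + 4.49 + 448 = 467.78

467.78 pm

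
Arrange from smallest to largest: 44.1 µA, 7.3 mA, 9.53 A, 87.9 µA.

44.1 µA < 87.9 µA < 7.3 mA < 9.53 A

44.1 µA = 0.0000441 A
7.3 mA = 0.0073 A
9.53 A = 9.53 A
87.9 µA = 0.0000879 A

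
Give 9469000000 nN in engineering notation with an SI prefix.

= 9.469 N; mantissa already in [1, 1000).

9.469 N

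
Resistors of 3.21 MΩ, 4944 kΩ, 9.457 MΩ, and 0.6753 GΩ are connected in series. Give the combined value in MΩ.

692.911 MΩ

In MΩ:
  3.21 MΩ → 3.21
  4944 kΩ = 4944e-3 MΩ = 4.944
  9.457 MΩ → 9.457
  0.6753 GΩ = 0.6753e3 MΩ = 675.3
Sum: 3.21 + 4.944 + 9.457 + 675.3 = 692.911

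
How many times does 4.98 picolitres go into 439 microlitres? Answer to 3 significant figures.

(439e-6) / (4.98e-12) = 88.15e6

88200000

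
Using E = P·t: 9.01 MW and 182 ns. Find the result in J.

1.63982 J

9.01 × 10^6 × 182 × 10^-9 = 1639.82 × 10^-3 J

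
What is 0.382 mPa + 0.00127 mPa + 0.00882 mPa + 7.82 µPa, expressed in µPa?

In µPa:
  0.382 mPa = 0.382 × 10³ µPa = 382
  0.00127 mPa = 0.00127 × 10³ µPa = 1.27
  0.00882 mPa = 0.00882 × 10³ µPa = 8.82
  7.82 µPa → 7.82
Sum: 382 + 1.27 + 8.82 + 7.82 = 399.91

399.91 µPa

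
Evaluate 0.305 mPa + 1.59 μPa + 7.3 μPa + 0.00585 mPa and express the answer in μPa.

In μPa:
  0.305 mPa = 0.305 × 10^3 μPa = 305
  1.59 μPa → 1.59
  7.3 μPa → 7.3
  0.00585 mPa = 0.00585 × 10^3 μPa = 5.85
Sum: 305 + 1.59 + 7.3 + 5.85 = 319.74

319.74 μPa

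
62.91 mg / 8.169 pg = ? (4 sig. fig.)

(62.91e-3) / (8.169e-12) = 7.7011e9

7701000000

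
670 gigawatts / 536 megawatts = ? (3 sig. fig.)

(670e9) / (536e6) = 1.25e3

1250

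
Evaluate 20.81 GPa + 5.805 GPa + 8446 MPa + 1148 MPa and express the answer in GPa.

In GPa:
  20.81 GPa → 20.81
  5.805 GPa → 5.805
  8446 MPa = 8446 × 10⁻³ GPa = 8.446
  1148 MPa = 1148 × 10⁻³ GPa = 1.148
Sum: 20.81 + 5.805 + 8.446 + 1.148 = 36.209

36.209 GPa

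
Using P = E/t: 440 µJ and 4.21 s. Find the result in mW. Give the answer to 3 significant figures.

(440e-6) / (4.21) = 104.51e-6 W

0.105 mW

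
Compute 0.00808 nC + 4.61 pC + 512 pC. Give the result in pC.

524.69 pC

In pC:
  0.00808 nC = 0.00808 × 10^3 pC = 8.08
  4.61 pC → 4.61
  512 pC → 512
Sum: 8.08 + 4.61 + 512 = 524.69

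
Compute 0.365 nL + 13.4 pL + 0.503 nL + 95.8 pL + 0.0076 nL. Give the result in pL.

In pL:
  0.365 nL = 0.365 × 10^3 pL = 365
  13.4 pL → 13.4
  0.503 nL = 0.503 × 10^3 pL = 503
  95.8 pL → 95.8
  0.0076 nL = 0.0076 × 10^3 pL = 7.6
Sum: 365 + 13.4 + 503 + 95.8 + 7.6 = 984.8

984.8 pL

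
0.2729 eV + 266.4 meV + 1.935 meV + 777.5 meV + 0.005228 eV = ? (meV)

1323.963 meV

In meV:
  0.2729 eV = 0.2729 × 10^3 meV = 272.9
  266.4 meV → 266.4
  1.935 meV → 1.935
  777.5 meV → 777.5
  0.005228 eV = 0.005228 × 10^3 meV = 5.228
Sum: 272.9 + 266.4 + 1.935 + 777.5 + 5.228 = 1323.963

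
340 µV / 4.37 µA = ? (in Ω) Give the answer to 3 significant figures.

(340e-6) / (4.37e-6) = 77.803 Ω

77.8 Ω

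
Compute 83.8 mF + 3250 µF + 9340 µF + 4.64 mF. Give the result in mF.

In mF:
  83.8 mF → 83.8
  3250 µF = 3250e-3 mF = 3.25
  9340 µF = 9340e-3 mF = 9.34
  4.64 mF → 4.64
Sum: 83.8 + 3.25 + 9.34 + 4.64 = 101.03

101.03 mF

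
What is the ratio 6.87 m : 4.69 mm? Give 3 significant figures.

(6.87) / (4.69 × 10^-3) = 1.465 × 10^3

1460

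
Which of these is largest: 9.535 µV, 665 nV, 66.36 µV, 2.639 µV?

66.36 µV

9.535 µV = 0.000009535 V
665 nV = 0.000000665 V
66.36 µV = 0.00006636 V
2.639 µV = 0.000002639 V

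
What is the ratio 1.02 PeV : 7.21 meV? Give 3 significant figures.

(1.02e15) / (7.21e-3) = 0.1415e18

141000000000000000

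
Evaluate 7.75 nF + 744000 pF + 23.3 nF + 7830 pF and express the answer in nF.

In nF:
  7.75 nF → 7.75
  744000 pF = 744000 × 10^-3 nF = 744
  23.3 nF → 23.3
  7830 pF = 7830 × 10^-3 nF = 7.83
Sum: 7.75 + 744 + 23.3 + 7.83 = 782.88

782.88 nF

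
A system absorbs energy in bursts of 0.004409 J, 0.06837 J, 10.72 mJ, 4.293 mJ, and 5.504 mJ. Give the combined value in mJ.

93.296 mJ

In mJ:
  0.004409 J = 0.004409e3 mJ = 4.409
  0.06837 J = 0.06837e3 mJ = 68.37
  10.72 mJ → 10.72
  4.293 mJ → 4.293
  5.504 mJ → 5.504
Sum: 4.409 + 68.37 + 10.72 + 4.293 + 5.504 = 93.296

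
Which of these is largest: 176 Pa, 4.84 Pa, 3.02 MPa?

176 Pa = 176 Pa
4.84 Pa = 4.84 Pa
3.02 MPa = 3020000 Pa

3.02 MPa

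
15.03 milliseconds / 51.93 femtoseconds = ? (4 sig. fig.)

(15.03 × 10^-3) / (51.93 × 10^-15) = 0.28943 × 10^12

289400000000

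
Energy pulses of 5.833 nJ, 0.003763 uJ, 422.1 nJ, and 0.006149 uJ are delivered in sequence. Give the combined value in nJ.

In nJ:
  5.833 nJ → 5.833
  0.003763 uJ = 0.003763 × 10^3 nJ = 3.763
  422.1 nJ → 422.1
  0.006149 uJ = 0.006149 × 10^3 nJ = 6.149
Sum: 5.833 + 3.763 + 422.1 + 6.149 = 437.845

437.845 nJ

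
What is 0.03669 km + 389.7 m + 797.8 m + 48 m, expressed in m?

In m:
  0.03669 km = 0.03669e3 m = 36.69
  389.7 m → 389.7
  797.8 m → 797.8
  48 m → 48
Sum: 36.69 + 389.7 + 797.8 + 48 = 1272.19

1272.19 m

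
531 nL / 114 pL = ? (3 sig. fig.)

(531 × 10⁻⁹) / (114 × 10⁻¹²) = 4.658 × 10³

4660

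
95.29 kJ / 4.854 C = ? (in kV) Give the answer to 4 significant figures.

(95.29 × 10³) / (4.854) = 19.6312 × 10³ V

19.63 kV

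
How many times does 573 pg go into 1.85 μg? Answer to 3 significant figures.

(1.85 × 10⁻⁶) / (573 × 10⁻¹²) = 0.003229 × 10⁶

3230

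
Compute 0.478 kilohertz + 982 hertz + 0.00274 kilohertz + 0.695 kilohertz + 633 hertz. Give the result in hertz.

2790.74 hertz

In hertz:
  0.478 kilohertz = 0.478 × 10³ hertz = 478
  982 hertz → 982
  0.00274 kilohertz = 0.00274 × 10³ hertz = 2.74
  0.695 kilohertz = 0.695 × 10³ hertz = 695
  633 hertz → 633
Sum: 478 + 982 + 2.74 + 695 + 633 = 2790.74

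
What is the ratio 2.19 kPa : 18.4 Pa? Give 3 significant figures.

(2.19 × 10^3) / (18.4) = 0.119 × 10^3

119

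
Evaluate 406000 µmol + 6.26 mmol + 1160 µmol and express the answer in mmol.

In mmol:
  406000 µmol = 406000 × 10^-3 mmol = 406
  6.26 mmol → 6.26
  1160 µmol = 1160 × 10^-3 mmol = 1.16
Sum: 406 + 6.26 + 1.16 = 413.42

413.42 mmol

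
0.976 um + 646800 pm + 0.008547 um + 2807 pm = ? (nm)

1634.154 nm

In nm:
  0.976 um = 0.976e3 nm = 976
  646800 pm = 646800e-3 nm = 646.8
  0.008547 um = 0.008547e3 nm = 8.547
  2807 pm = 2807e-3 nm = 2.807
Sum: 976 + 646.8 + 8.547 + 2.807 = 1634.154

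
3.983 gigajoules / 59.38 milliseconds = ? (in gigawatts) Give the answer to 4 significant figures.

67.08 gigawatts

(3.983 × 10^9) / (59.38 × 10^-3) = 0.0670765 × 10^12 W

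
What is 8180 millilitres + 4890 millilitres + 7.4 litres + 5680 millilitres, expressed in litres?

26.15 litres

In litres:
  8180 millilitres = 8180e-3 litres = 8.18
  4890 millilitres = 4890e-3 litres = 4.89
  7.4 litres → 7.4
  5680 millilitres = 5680e-3 litres = 5.68
Sum: 8.18 + 4.89 + 7.4 + 5.68 = 26.15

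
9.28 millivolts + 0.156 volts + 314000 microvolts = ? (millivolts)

479.28 millivolts

In millivolts:
  9.28 millivolts → 9.28
  0.156 volts = 0.156 × 10³ millivolts = 156
  314000 microvolts = 314000 × 10⁻³ millivolts = 314
Sum: 9.28 + 156 + 314 = 479.28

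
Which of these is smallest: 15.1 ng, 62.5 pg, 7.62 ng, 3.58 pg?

3.58 pg

15.1 ng = 0.0000000151 g
62.5 pg = 0.0000000000625 g
7.62 ng = 0.00000000762 g
3.58 pg = 0.00000000000358 g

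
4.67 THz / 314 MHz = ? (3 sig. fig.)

(4.67 × 10¹²) / (314 × 10⁶) = 0.01487 × 10⁶

14900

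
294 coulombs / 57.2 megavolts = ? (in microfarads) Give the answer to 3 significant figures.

(294) / (57.2e6) = 5.1399e-6 F

5.14 microfarads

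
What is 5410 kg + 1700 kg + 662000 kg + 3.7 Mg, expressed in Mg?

672.81 Mg

In Mg:
  5410 kg = 5410 × 10^-3 Mg = 5.41
  1700 kg = 1700 × 10^-3 Mg = 1.7
  662000 kg = 662000 × 10^-3 Mg = 662
  3.7 Mg → 3.7
Sum: 5.41 + 1.7 + 662 + 3.7 = 672.81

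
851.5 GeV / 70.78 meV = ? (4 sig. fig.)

(851.5 × 10^9) / (70.78 × 10^-3) = 12.03 × 10^12

12030000000000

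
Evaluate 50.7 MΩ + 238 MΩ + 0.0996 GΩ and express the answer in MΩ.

388.3 MΩ

In MΩ:
  50.7 MΩ → 50.7
  238 MΩ → 238
  0.0996 GΩ = 0.0996 × 10³ MΩ = 99.6
Sum: 50.7 + 238 + 99.6 = 388.3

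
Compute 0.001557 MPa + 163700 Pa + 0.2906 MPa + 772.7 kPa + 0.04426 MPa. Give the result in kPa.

1272.817 kPa

In kPa:
  0.001557 MPa = 0.001557 × 10^3 kPa = 1.557
  163700 Pa = 163700 × 10^-3 kPa = 163.7
  0.2906 MPa = 0.2906 × 10^3 kPa = 290.6
  772.7 kPa → 772.7
  0.04426 MPa = 0.04426 × 10^3 kPa = 44.26
Sum: 1.557 + 163.7 + 290.6 + 772.7 + 44.26 = 1272.817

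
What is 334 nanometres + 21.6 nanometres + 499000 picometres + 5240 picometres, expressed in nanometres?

859.84 nanometres

In nanometres:
  334 nanometres → 334
  21.6 nanometres → 21.6
  499000 picometres = 499000 × 10⁻³ nanometres = 499
  5240 picometres = 5240 × 10⁻³ nanometres = 5.24
Sum: 334 + 21.6 + 499 + 5.24 = 859.84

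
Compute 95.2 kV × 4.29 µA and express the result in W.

0.408408 W

95.2e3 × 4.29e-6 = 408.408e-3 W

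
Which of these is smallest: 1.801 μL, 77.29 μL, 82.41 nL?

1.801 μL = 0.000001801 L
77.29 μL = 0.00007729 L
82.41 nL = 0.00000008241 L

82.41 nL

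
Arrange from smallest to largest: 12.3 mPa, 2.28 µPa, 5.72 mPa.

2.28 µPa < 5.72 mPa < 12.3 mPa

12.3 mPa = 0.0123 Pa
2.28 µPa = 0.00000228 Pa
5.72 mPa = 0.00572 Pa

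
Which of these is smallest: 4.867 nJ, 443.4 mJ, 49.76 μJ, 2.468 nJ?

4.867 nJ = 0.000000004867 J
443.4 mJ = 0.4434 J
49.76 μJ = 0.00004976 J
2.468 nJ = 0.000000002468 J

2.468 nJ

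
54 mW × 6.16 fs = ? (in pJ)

0.00033264 pJ

54 × 10^-3 × 6.16 × 10^-15 = 332.64 × 10^-18 J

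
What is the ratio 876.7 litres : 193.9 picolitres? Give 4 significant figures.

4521000000000

(876.7) / (193.9 × 10⁻¹²) = 4.5214 × 10¹²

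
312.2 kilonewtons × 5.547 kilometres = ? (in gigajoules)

1.7317734 gigajoules

312.2 × 10^3 × 5.547 × 10^3 = 1731.7734 × 10^6 J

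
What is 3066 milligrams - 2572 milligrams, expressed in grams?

0.494 grams

In grams:
  3066 milligrams = 3066 × 10^-3 grams = 3.066
  2572 milligrams = 2572 × 10^-3 grams = 2.572
Difference: 3.066 - 2.572 = 0.494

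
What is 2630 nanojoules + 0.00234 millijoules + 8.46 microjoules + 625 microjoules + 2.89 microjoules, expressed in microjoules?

641.32 microjoules

In microjoules:
  2630 nanojoules = 2630e-3 microjoules = 2.63
  0.00234 millijoules = 0.00234e3 microjoules = 2.34
  8.46 microjoules → 8.46
  625 microjoules → 625
  2.89 microjoules → 2.89
Sum: 2.63 + 2.34 + 8.46 + 625 + 2.89 = 641.32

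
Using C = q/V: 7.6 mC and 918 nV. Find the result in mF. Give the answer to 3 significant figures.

8280000 mF

(7.6 × 10^-3) / (918 × 10^-9) = 0.0082789 × 10^6 F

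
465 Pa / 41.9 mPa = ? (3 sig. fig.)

(465) / (41.9 × 10⁻³) = 11.1 × 10³

11100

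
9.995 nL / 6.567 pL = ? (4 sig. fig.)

1522

(9.995 × 10⁻⁹) / (6.567 × 10⁻¹²) = 1.522 × 10³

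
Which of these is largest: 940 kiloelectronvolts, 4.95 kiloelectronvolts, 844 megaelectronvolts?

844 megaelectronvolts

940 kiloelectronvolts = 940000 electronvolts
4.95 kiloelectronvolts = 4950 electronvolts
844 megaelectronvolts = 844000000 electronvolts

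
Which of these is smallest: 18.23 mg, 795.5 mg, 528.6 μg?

18.23 mg = 0.01823 g
795.5 mg = 0.7955 g
528.6 μg = 0.0005286 g

528.6 μg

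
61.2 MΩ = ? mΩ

61200000000 mΩ

mega = 10^6, milli = 10^-3; factor is 10^9.
61.2 × 10^9 = 61200000000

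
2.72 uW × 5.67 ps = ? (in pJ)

0.0000154224 pJ

2.72 × 10⁻⁶ × 5.67 × 10⁻¹² = 15.4224 × 10⁻¹⁸ J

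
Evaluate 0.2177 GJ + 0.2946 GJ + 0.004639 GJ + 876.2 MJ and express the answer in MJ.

In MJ:
  0.2177 GJ = 0.2177e3 MJ = 217.7
  0.2946 GJ = 0.2946e3 MJ = 294.6
  0.004639 GJ = 0.004639e3 MJ = 4.639
  876.2 MJ → 876.2
Sum: 217.7 + 294.6 + 4.639 + 876.2 = 1393.139

1393.139 MJ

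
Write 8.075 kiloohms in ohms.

8075 ohms

kilo = 10^3, (no prefix) = 10^0; factor is 10^3.
8.075 × 10^3 = 8075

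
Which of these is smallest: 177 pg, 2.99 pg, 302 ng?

2.99 pg

177 pg = 0.000000000177 g
2.99 pg = 0.00000000000299 g
302 ng = 0.000000302 g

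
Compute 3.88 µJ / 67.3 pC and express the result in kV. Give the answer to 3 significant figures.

57.7 kV

(3.88e-6) / (67.3e-12) = 0.057652e6 V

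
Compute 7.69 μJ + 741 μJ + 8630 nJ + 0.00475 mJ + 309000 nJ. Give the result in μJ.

In μJ:
  7.69 μJ → 7.69
  741 μJ → 741
  8630 nJ = 8630e-3 μJ = 8.63
  0.00475 mJ = 0.00475e3 μJ = 4.75
  309000 nJ = 309000e-3 μJ = 309
Sum: 7.69 + 741 + 8.63 + 4.75 + 309 = 1071.07

1071.07 μJ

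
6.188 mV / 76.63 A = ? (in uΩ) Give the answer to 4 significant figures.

80.75 uΩ

(6.188 × 10⁻³) / (76.63) = 0.0807517 × 10⁻³ Ω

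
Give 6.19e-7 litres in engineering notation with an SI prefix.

619 nanolitres

= 619e-9 litres; 1e-9 is nano.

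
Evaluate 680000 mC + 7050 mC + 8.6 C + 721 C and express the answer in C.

1416.65 C

In C:
  680000 mC = 680000 × 10⁻³ C = 680
  7050 mC = 7050 × 10⁻³ C = 7.05
  8.6 C → 8.6
  721 C → 721
Sum: 680 + 7.05 + 8.6 + 721 = 1416.65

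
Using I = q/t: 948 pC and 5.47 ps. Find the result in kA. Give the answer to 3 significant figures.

(948 × 10^-12) / (5.47 × 10^-12) = 173.31 A

0.173 kA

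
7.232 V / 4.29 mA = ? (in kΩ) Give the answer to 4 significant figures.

1.686 kΩ

(7.232) / (4.29e-3) = 1.68578e3 Ω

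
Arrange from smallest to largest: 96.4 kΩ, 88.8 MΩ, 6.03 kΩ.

6.03 kΩ < 96.4 kΩ < 88.8 MΩ

96.4 kΩ = 96400 Ω
88.8 MΩ = 88800000 Ω
6.03 kΩ = 6030 Ω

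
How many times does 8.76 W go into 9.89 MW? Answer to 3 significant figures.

(9.89 × 10^6) / (8.76) = 1.129 × 10^6

1130000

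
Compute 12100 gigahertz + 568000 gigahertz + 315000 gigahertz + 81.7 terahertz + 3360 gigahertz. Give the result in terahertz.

980.16 terahertz

In terahertz:
  12100 gigahertz = 12100 × 10^-3 terahertz = 12.1
  568000 gigahertz = 568000 × 10^-3 terahertz = 568
  315000 gigahertz = 315000 × 10^-3 terahertz = 315
  81.7 terahertz → 81.7
  3360 gigahertz = 3360 × 10^-3 terahertz = 3.36
Sum: 12.1 + 568 + 315 + 81.7 + 3.36 = 980.16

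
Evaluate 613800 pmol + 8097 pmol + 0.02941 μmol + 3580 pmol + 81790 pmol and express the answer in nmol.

In nmol:
  613800 pmol = 613800 × 10⁻³ nmol = 613.8
  8097 pmol = 8097 × 10⁻³ nmol = 8.097
  0.02941 μmol = 0.02941 × 10³ nmol = 29.41
  3580 pmol = 3580 × 10⁻³ nmol = 3.58
  81790 pmol = 81790 × 10⁻³ nmol = 81.79
Sum: 613.8 + 8.097 + 29.41 + 3.58 + 81.79 = 736.677

736.677 nmol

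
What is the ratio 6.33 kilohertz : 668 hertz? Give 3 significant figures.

9.48

(6.33 × 10³) / (668) = 0.009476 × 10³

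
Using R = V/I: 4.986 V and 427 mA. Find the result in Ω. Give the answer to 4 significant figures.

(4.986) / (427e-3) = 0.0116768e3 Ω

11.68 Ω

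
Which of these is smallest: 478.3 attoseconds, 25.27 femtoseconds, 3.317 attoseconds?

3.317 attoseconds

478.3 attoseconds = 0.0000000000000004783 seconds
25.27 femtoseconds = 0.00000000000002527 seconds
3.317 attoseconds = 0.000000000000000003317 seconds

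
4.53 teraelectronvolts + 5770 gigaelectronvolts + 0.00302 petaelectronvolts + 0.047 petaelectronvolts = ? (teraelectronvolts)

60.32 teraelectronvolts

In teraelectronvolts:
  4.53 teraelectronvolts → 4.53
  5770 gigaelectronvolts = 5770 × 10⁻³ teraelectronvolts = 5.77
  0.00302 petaelectronvolts = 0.00302 × 10³ teraelectronvolts = 3.02
  0.047 petaelectronvolts = 0.047 × 10³ teraelectronvolts = 47
Sum: 4.53 + 5.77 + 3.02 + 47 = 60.32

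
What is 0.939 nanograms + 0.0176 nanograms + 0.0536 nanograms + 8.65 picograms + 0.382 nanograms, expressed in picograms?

In picograms:
  0.939 nanograms = 0.939e3 picograms = 939
  0.0176 nanograms = 0.0176e3 picograms = 17.6
  0.0536 nanograms = 0.0536e3 picograms = 53.6
  8.65 picograms → 8.65
  0.382 nanograms = 0.382e3 picograms = 382
Sum: 939 + 17.6 + 53.6 + 8.65 + 382 = 1400.85

1400.85 picograms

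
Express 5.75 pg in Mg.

0.00000000000000000575 Mg

pico = 1e-12, mega = 1e6; factor is 1e-18.
5.75 × 1e-18 = 0.00000000000000000575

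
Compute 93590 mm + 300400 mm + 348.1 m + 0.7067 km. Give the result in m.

1448.79 m

In m:
  93590 mm = 93590e-3 m = 93.59
  300400 mm = 300400e-3 m = 300.4
  348.1 m → 348.1
  0.7067 km = 0.7067e3 m = 706.7
Sum: 93.59 + 300.4 + 348.1 + 706.7 = 1448.79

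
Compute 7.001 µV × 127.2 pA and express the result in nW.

0.0000008905272 nW

7.001 × 10^-6 × 127.2 × 10^-12 = 890.5272 × 10^-18 W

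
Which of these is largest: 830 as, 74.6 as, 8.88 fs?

830 as = 0.00000000000000083 s
74.6 as = 0.0000000000000000746 s
8.88 fs = 0.00000000000000888 s

8.88 fs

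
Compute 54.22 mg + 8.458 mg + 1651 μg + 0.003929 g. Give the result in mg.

In mg:
  54.22 mg → 54.22
  8.458 mg → 8.458
  1651 μg = 1651e-3 mg = 1.651
  0.003929 g = 0.003929e3 mg = 3.929
Sum: 54.22 + 8.458 + 1.651 + 3.929 = 68.258

68.258 mg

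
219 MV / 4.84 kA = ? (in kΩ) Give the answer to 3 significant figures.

45.2 kΩ

(219 × 10⁶) / (4.84 × 10³) = 45.248 × 10³ Ω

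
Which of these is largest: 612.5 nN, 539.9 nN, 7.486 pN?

612.5 nN = 0.0000006125 N
539.9 nN = 0.0000005399 N
7.486 pN = 0.000000000007486 N

612.5 nN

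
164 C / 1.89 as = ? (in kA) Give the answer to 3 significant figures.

(164) / (1.89e-18) = 86.772e18 A

86800000000000000 kA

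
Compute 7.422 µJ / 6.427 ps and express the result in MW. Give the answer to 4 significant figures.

(7.422e-6) / (6.427e-12) = 1.15482e6 W

1.155 MW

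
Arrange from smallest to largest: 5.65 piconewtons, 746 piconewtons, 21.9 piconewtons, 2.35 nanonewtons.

5.65 piconewtons < 21.9 piconewtons < 746 piconewtons < 2.35 nanonewtons

5.65 piconewtons = 0.00000000000565 newtons
746 piconewtons = 0.000000000746 newtons
21.9 piconewtons = 0.0000000000219 newtons
2.35 nanonewtons = 0.00000000235 newtons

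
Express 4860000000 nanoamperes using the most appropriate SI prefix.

4.86 amperes

= 4.86 amperes; mantissa already in [1, 1000).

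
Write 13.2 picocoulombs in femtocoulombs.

pico = 10⁻¹², femto = 10⁻¹⁵; factor is 10³.
13.2 × 10³ = 13200

13200 femtocoulombs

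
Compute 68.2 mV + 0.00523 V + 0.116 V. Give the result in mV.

189.43 mV

In mV:
  68.2 mV → 68.2
  0.00523 V = 0.00523 × 10³ mV = 5.23
  0.116 V = 0.116 × 10³ mV = 116
Sum: 68.2 + 5.23 + 116 = 189.43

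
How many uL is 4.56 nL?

0.00456 uL

nano = 10^-9, micro = 10^-6; factor is 10^-3.
4.56 × 10^-3 = 0.00456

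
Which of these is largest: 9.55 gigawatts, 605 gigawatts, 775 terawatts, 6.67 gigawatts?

775 terawatts

9.55 gigawatts = 9550000000 watts
605 gigawatts = 605000000000 watts
775 terawatts = 775000000000000 watts
6.67 gigawatts = 6670000000 watts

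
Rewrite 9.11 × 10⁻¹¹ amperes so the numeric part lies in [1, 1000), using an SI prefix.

= 91.1 × 10⁻¹² amperes; 10⁻¹² is pico.

91.1 picoamperes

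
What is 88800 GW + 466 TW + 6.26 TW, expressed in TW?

In TW:
  88800 GW = 88800 × 10⁻³ TW = 88.8
  466 TW → 466
  6.26 TW → 6.26
Sum: 88.8 + 466 + 6.26 = 561.06

561.06 TW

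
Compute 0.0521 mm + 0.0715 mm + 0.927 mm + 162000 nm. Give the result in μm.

In μm:
  0.0521 mm = 0.0521e3 μm = 52.1
  0.0715 mm = 0.0715e3 μm = 71.5
  0.927 mm = 0.927e3 μm = 927
  162000 nm = 162000e-3 μm = 162
Sum: 52.1 + 71.5 + 927 + 162 = 1212.6

1212.6 μm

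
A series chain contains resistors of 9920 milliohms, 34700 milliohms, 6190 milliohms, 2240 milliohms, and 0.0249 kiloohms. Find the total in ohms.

In ohms:
  9920 milliohms = 9920 × 10^-3 ohms = 9.92
  34700 milliohms = 34700 × 10^-3 ohms = 34.7
  6190 milliohms = 6190 × 10^-3 ohms = 6.19
  2240 milliohms = 2240 × 10^-3 ohms = 2.24
  0.0249 kiloohms = 0.0249 × 10^3 ohms = 24.9
Sum: 9.92 + 34.7 + 6.19 + 2.24 + 24.9 = 77.95

77.95 ohms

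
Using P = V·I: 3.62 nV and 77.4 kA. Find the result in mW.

3.62e-9 × 77.4e3 = 280.188e-6 W

0.280188 mW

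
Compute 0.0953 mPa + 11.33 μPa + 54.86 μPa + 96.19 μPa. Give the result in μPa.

257.68 μPa

In μPa:
  0.0953 mPa = 0.0953e3 μPa = 95.3
  11.33 μPa → 11.33
  54.86 μPa → 54.86
  96.19 μPa → 96.19
Sum: 95.3 + 11.33 + 54.86 + 96.19 = 257.68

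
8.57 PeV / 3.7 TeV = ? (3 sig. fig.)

(8.57 × 10¹⁵) / (3.7 × 10¹²) = 2.316 × 10³

2320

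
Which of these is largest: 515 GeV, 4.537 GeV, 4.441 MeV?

515 GeV

515 GeV = 515000000000 eV
4.537 GeV = 4537000000 eV
4.441 MeV = 4441000 eV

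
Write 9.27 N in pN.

(no prefix) = 1e0, pico = 1e-12; factor is 1e12.
9.27 × 1e12 = 9270000000000

9270000000000 pN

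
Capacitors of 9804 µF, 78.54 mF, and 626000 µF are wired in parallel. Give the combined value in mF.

714.344 mF

In mF:
  9804 µF = 9804 × 10⁻³ mF = 9.804
  78.54 mF → 78.54
  626000 µF = 626000 × 10⁻³ mF = 626
Sum: 9.804 + 78.54 + 626 = 714.344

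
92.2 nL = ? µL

nano = 10^-9, micro = 10^-6; factor is 10^-3.
92.2 × 10^-3 = 0.0922

0.0922 µL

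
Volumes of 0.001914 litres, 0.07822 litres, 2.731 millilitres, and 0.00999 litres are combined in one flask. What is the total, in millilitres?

92.855 millilitres

In millilitres:
  0.001914 litres = 0.001914 × 10^3 millilitres = 1.914
  0.07822 litres = 0.07822 × 10^3 millilitres = 78.22
  2.731 millilitres → 2.731
  0.00999 litres = 0.00999 × 10^3 millilitres = 9.99
Sum: 1.914 + 78.22 + 2.731 + 9.99 = 92.855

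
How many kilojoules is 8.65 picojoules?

pico = 10^-12, kilo = 10^3; factor is 10^-15.
8.65 × 10^-15 = 0.00000000000000865

0.00000000000000865 kilojoules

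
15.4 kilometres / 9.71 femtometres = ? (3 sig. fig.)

(15.4 × 10^3) / (9.71 × 10^-15) = 1.586 × 10^18

1590000000000000000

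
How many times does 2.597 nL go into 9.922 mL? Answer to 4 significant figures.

3821000

(9.922e-3) / (2.597e-9) = 3.8206e6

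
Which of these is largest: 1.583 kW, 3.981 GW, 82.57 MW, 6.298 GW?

1.583 kW = 1583 W
3.981 GW = 3981000000 W
82.57 MW = 82570000 W
6.298 GW = 6298000000 W

6.298 GW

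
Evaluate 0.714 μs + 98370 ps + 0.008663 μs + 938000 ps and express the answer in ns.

In ns:
  0.714 μs = 0.714 × 10^3 ns = 714
  98370 ps = 98370 × 10^-3 ns = 98.37
  0.008663 μs = 0.008663 × 10^3 ns = 8.663
  938000 ps = 938000 × 10^-3 ns = 938
Sum: 714 + 98.37 + 8.663 + 938 = 1759.033

1759.033 ns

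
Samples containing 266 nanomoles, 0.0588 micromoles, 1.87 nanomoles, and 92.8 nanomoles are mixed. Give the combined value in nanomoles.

In nanomoles:
  266 nanomoles → 266
  0.0588 micromoles = 0.0588 × 10^3 nanomoles = 58.8
  1.87 nanomoles → 1.87
  92.8 nanomoles → 92.8
Sum: 266 + 58.8 + 1.87 + 92.8 = 419.47

419.47 nanomoles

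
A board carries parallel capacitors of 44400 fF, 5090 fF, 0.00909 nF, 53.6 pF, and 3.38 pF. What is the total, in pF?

115.56 pF

In pF:
  44400 fF = 44400 × 10^-3 pF = 44.4
  5090 fF = 5090 × 10^-3 pF = 5.09
  0.00909 nF = 0.00909 × 10^3 pF = 9.09
  53.6 pF → 53.6
  3.38 pF → 3.38
Sum: 44.4 + 5.09 + 9.09 + 53.6 + 3.38 = 115.56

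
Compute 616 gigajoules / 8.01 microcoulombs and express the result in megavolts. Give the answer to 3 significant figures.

76900000000 megavolts

(616e9) / (8.01e-6) = 76.904e15 V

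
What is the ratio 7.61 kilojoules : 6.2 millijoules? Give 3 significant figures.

1230000

(7.61 × 10^3) / (6.2 × 10^-3) = 1.227 × 10^6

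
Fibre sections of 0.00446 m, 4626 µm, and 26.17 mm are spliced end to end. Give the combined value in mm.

35.256 mm

In mm:
  0.00446 m = 0.00446 × 10^3 mm = 4.46
  4626 µm = 4626 × 10^-3 mm = 4.626
  26.17 mm → 26.17
Sum: 4.46 + 4.626 + 26.17 = 35.256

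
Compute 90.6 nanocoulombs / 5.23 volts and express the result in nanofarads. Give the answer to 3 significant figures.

(90.6 × 10^-9) / (5.23) = 17.323 × 10^-9 F

17.3 nanofarads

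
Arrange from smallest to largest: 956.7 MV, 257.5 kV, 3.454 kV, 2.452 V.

956.7 MV = 956700000 V
257.5 kV = 257500 V
3.454 kV = 3454 V
2.452 V = 2.452 V

2.452 V < 3.454 kV < 257.5 kV < 956.7 MV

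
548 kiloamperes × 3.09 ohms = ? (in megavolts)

1.69332 megavolts

548 × 10^3 × 3.09 = 1693.32 × 10^3 V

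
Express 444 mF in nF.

milli = 1e-3, nano = 1e-9; factor is 1e6.
444 × 1e6 = 444000000

444000000 nF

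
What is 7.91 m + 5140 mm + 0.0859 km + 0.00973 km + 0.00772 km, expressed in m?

In m:
  7.91 m → 7.91
  5140 mm = 5140 × 10^-3 m = 5.14
  0.0859 km = 0.0859 × 10^3 m = 85.9
  0.00973 km = 0.00973 × 10^3 m = 9.73
  0.00772 km = 0.00772 × 10^3 m = 7.72
Sum: 7.91 + 5.14 + 85.9 + 9.73 + 7.72 = 116.4

116.4 m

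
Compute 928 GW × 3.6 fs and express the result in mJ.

3.3408 mJ

928 × 10⁹ × 3.6 × 10⁻¹⁵ = 3340.8 × 10⁻⁶ J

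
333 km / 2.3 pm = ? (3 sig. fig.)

(333 × 10³) / (2.3 × 10⁻¹²) = 144.8 × 10¹⁵

145000000000000000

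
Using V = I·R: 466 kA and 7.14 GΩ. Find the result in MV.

3327240000 MV

466 × 10³ × 7.14 × 10⁹ = 3327.24 × 10¹² V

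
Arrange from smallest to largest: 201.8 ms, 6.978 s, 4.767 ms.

201.8 ms = 0.2018 s
6.978 s = 6.978 s
4.767 ms = 0.004767 s

4.767 ms < 201.8 ms < 6.978 s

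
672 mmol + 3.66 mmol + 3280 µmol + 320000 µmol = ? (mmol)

998.94 mmol

In mmol:
  672 mmol → 672
  3.66 mmol → 3.66
  3280 µmol = 3280 × 10⁻³ mmol = 3.28
  320000 µmol = 320000 × 10⁻³ mmol = 320
Sum: 672 + 3.66 + 3.28 + 320 = 998.94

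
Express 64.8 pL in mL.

0.0000000648 mL

pico = 10^-12, milli = 10^-3; factor is 10^-9.
64.8 × 10^-9 = 0.0000000648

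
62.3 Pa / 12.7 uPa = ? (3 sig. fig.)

(62.3) / (12.7e-6) = 4.906e6

4910000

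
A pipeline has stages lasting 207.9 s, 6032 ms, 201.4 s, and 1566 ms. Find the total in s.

In s:
  207.9 s → 207.9
  6032 ms = 6032 × 10⁻³ s = 6.032
  201.4 s → 201.4
  1566 ms = 1566 × 10⁻³ s = 1.566
Sum: 207.9 + 6.032 + 201.4 + 1.566 = 416.898

416.898 s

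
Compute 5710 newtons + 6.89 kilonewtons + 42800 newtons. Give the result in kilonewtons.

55.4 kilonewtons

In kilonewtons:
  5710 newtons = 5710 × 10⁻³ kilonewtons = 5.71
  6.89 kilonewtons → 6.89
  42800 newtons = 42800 × 10⁻³ kilonewtons = 42.8
Sum: 5.71 + 6.89 + 42.8 = 55.4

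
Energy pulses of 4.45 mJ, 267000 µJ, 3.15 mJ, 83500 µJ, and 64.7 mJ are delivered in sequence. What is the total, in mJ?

In mJ:
  4.45 mJ → 4.45
  267000 µJ = 267000 × 10⁻³ mJ = 267
  3.15 mJ → 3.15
  83500 µJ = 83500 × 10⁻³ mJ = 83.5
  64.7 mJ → 64.7
Sum: 4.45 + 267 + 3.15 + 83.5 + 64.7 = 422.8

422.8 mJ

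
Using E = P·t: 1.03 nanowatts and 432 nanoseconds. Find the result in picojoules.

1.03 × 10^-9 × 432 × 10^-9 = 444.96 × 10^-18 J

0.00044496 picojoules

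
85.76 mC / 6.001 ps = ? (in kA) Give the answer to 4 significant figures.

(85.76 × 10⁻³) / (6.001 × 10⁻¹²) = 14.291 × 10⁹ A

14290000 kA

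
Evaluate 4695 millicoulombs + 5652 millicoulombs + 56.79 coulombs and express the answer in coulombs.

67.137 coulombs

In coulombs:
  4695 millicoulombs = 4695e-3 coulombs = 4.695
  5652 millicoulombs = 5652e-3 coulombs = 5.652
  56.79 coulombs → 56.79
Sum: 4.695 + 5.652 + 56.79 = 67.137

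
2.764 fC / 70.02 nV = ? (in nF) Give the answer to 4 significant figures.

39.47 nF

(2.764 × 10^-15) / (70.02 × 10^-9) = 0.0394744 × 10^-6 F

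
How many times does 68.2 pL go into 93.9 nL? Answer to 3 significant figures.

1380

(93.9 × 10^-9) / (68.2 × 10^-12) = 1.377 × 10^3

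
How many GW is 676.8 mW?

0.0000000006768 GW

milli = 10⁻³, giga = 10⁹; factor is 10⁻¹².
676.8 × 10⁻¹² = 0.0000000006768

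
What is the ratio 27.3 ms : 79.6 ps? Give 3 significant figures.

(27.3 × 10^-3) / (79.6 × 10^-12) = 0.343 × 10^9

343000000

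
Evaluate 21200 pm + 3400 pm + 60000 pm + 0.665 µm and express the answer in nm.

In nm:
  21200 pm = 21200 × 10⁻³ nm = 21.2
  3400 pm = 3400 × 10⁻³ nm = 3.4
  60000 pm = 60000 × 10⁻³ nm = 60
  0.665 µm = 0.665 × 10³ nm = 665
Sum: 21.2 + 3.4 + 60 + 665 = 749.6

749.6 nm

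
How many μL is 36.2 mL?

36200 μL

milli = 10^-3, micro = 10^-6; factor is 10^3.
36.2 × 10^3 = 36200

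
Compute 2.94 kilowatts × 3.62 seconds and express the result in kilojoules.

10.6428 kilojoules

2.94 × 10³ × 3.62 = 10.6428 × 10³ J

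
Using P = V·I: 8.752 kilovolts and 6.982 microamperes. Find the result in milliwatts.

61.106464 milliwatts

8.752 × 10³ × 6.982 × 10⁻⁶ = 61.106464 × 10⁻³ W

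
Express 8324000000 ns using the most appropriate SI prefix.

8.324 s

= 8.324 s; mantissa already in [1, 1000).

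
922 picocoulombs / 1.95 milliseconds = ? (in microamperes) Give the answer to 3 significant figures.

(922e-12) / (1.95e-3) = 472.82e-9 A

0.473 microamperes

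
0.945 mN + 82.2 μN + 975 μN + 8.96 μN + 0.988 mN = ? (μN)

2999.16 μN

In μN:
  0.945 mN = 0.945e3 μN = 945
  82.2 μN → 82.2
  975 μN → 975
  8.96 μN → 8.96
  0.988 mN = 0.988e3 μN = 988
Sum: 945 + 82.2 + 975 + 8.96 + 988 = 2999.16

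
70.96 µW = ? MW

micro = 10^-6, mega = 10^6; factor is 10^-12.
70.96 × 10^-12 = 0.00000000007096

0.00000000007096 MW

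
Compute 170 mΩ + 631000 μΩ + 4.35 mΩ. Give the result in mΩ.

805.35 mΩ

In mΩ:
  170 mΩ → 170
  631000 μΩ = 631000e-3 mΩ = 631
  4.35 mΩ → 4.35
Sum: 170 + 631 + 4.35 = 805.35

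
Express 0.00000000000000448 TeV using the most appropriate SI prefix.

4.48 meV

= 4.48 × 10⁻³ eV; 10⁻³ is milli.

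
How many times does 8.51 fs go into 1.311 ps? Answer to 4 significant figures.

154.1

(1.311 × 10^-12) / (8.51 × 10^-15) = 0.15405 × 10^3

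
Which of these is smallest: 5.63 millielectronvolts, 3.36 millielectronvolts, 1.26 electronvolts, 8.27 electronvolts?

5.63 millielectronvolts = 0.00563 electronvolts
3.36 millielectronvolts = 0.00336 electronvolts
1.26 electronvolts = 1.26 electronvolts
8.27 electronvolts = 8.27 electronvolts

3.36 millielectronvolts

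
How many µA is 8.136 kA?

kilo = 10³, micro = 10⁻⁶; factor is 10⁹.
8.136 × 10⁹ = 8136000000

8136000000 µA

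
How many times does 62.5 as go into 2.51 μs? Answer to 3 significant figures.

40200000000

(2.51e-6) / (62.5e-18) = 0.04016e12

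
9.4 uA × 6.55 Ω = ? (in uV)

61.57 uV

9.4e-6 × 6.55 = 61.57e-6 V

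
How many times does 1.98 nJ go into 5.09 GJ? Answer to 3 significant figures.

2570000000000000000

(5.09 × 10^9) / (1.98 × 10^-9) = 2.571 × 10^18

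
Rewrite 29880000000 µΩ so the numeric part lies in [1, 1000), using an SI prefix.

29.88 kΩ

= 29.88 × 10^3 Ω; 10^3 is kilo.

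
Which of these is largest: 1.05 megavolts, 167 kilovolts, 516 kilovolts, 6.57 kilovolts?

1.05 megavolts = 1050000 volts
167 kilovolts = 167000 volts
516 kilovolts = 516000 volts
6.57 kilovolts = 6570 volts

1.05 megavolts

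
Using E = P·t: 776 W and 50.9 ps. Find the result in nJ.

776 × 50.9e-12 = 39498.4e-12 J

39.4984 nJ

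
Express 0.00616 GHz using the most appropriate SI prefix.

6.16 MHz

= 6.16 × 10^6 Hz; 10^6 is mega.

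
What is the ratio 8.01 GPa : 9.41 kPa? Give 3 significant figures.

851000

(8.01e9) / (9.41e3) = 0.8512e6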